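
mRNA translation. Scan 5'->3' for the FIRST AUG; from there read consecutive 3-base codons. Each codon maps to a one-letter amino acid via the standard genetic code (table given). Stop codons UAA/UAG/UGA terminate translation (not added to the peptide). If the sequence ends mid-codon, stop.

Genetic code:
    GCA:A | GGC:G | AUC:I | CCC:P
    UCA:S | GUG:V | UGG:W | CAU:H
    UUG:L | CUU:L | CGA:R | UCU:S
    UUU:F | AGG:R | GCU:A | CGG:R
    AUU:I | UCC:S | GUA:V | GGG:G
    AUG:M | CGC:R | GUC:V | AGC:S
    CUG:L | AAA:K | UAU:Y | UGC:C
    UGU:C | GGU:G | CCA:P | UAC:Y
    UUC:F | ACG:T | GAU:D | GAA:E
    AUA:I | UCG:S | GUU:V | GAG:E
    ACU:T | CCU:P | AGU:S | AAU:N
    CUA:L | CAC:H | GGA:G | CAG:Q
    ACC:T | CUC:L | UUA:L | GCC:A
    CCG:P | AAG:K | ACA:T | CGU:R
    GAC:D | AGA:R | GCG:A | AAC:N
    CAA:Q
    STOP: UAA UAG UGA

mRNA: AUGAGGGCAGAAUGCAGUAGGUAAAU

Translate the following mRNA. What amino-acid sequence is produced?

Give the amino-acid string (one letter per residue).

start AUG at pos 0
pos 0: AUG -> M; peptide=M
pos 3: AGG -> R; peptide=MR
pos 6: GCA -> A; peptide=MRA
pos 9: GAA -> E; peptide=MRAE
pos 12: UGC -> C; peptide=MRAEC
pos 15: AGU -> S; peptide=MRAECS
pos 18: AGG -> R; peptide=MRAECSR
pos 21: UAA -> STOP

Answer: MRAECSR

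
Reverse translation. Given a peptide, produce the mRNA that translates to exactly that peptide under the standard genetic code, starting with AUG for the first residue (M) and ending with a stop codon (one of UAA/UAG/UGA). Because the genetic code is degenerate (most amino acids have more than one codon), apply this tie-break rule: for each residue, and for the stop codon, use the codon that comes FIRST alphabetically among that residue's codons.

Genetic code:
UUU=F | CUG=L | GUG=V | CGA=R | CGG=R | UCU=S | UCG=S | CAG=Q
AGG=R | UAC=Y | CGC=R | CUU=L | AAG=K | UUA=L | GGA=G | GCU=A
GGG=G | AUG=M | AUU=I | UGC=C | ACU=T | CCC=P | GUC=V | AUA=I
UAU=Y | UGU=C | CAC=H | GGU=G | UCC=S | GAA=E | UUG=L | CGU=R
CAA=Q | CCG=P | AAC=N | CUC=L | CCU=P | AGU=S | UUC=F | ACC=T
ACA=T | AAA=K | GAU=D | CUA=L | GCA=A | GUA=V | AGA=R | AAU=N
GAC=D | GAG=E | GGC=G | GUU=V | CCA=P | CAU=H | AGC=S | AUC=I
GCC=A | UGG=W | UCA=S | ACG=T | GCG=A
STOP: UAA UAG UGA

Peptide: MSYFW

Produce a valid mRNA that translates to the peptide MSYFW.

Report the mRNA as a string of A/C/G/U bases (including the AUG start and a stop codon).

Answer: mRNA: AUGAGCUACUUCUGGUAA

Derivation:
residue 1: M -> AUG (start codon)
residue 2: S codons sorted = AGC,AGU,UCA,UCC,UCG,UCU -> pick first = AGC
residue 3: Y codons sorted = UAC,UAU -> pick first = UAC
residue 4: F codons sorted = UUC,UUU -> pick first = UUC
residue 5: W -> UGG (only codon)
terminator: stop codons sorted = UAA,UAG,UGA -> pick first = UAA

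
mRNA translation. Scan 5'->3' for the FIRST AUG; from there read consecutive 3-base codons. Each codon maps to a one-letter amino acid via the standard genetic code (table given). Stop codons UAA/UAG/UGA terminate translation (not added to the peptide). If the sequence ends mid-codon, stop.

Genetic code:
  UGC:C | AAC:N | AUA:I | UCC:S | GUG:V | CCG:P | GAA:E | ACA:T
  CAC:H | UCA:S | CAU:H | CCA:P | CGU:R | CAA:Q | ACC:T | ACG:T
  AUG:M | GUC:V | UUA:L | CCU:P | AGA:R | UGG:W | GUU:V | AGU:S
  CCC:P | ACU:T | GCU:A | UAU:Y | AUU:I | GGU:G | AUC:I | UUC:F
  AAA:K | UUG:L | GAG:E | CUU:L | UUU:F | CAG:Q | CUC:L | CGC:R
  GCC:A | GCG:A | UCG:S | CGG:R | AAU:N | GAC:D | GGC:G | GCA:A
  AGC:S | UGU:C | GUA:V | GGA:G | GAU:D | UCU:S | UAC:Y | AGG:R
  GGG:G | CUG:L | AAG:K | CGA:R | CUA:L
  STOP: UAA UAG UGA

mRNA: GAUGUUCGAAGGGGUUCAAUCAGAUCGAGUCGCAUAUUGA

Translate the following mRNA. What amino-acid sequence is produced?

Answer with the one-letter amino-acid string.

start AUG at pos 1
pos 1: AUG -> M; peptide=M
pos 4: UUC -> F; peptide=MF
pos 7: GAA -> E; peptide=MFE
pos 10: GGG -> G; peptide=MFEG
pos 13: GUU -> V; peptide=MFEGV
pos 16: CAA -> Q; peptide=MFEGVQ
pos 19: UCA -> S; peptide=MFEGVQS
pos 22: GAU -> D; peptide=MFEGVQSD
pos 25: CGA -> R; peptide=MFEGVQSDR
pos 28: GUC -> V; peptide=MFEGVQSDRV
pos 31: GCA -> A; peptide=MFEGVQSDRVA
pos 34: UAU -> Y; peptide=MFEGVQSDRVAY
pos 37: UGA -> STOP

Answer: MFEGVQSDRVAY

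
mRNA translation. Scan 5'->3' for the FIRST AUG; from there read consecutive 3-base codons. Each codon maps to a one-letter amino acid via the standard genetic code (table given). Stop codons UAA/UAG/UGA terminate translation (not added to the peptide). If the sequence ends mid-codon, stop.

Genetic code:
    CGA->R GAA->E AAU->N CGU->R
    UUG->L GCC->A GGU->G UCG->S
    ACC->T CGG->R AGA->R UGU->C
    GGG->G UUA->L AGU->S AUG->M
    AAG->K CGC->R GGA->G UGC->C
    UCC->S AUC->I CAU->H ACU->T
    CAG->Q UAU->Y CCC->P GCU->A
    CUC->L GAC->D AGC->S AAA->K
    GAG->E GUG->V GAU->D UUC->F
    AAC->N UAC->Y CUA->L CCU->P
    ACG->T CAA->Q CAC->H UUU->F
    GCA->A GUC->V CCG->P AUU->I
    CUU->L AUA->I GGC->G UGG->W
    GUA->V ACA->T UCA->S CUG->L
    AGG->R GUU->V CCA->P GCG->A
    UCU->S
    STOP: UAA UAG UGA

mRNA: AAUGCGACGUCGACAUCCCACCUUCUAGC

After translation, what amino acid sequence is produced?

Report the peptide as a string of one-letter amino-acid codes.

Answer: MRRRHPTF

Derivation:
start AUG at pos 1
pos 1: AUG -> M; peptide=M
pos 4: CGA -> R; peptide=MR
pos 7: CGU -> R; peptide=MRR
pos 10: CGA -> R; peptide=MRRR
pos 13: CAU -> H; peptide=MRRRH
pos 16: CCC -> P; peptide=MRRRHP
pos 19: ACC -> T; peptide=MRRRHPT
pos 22: UUC -> F; peptide=MRRRHPTF
pos 25: UAG -> STOP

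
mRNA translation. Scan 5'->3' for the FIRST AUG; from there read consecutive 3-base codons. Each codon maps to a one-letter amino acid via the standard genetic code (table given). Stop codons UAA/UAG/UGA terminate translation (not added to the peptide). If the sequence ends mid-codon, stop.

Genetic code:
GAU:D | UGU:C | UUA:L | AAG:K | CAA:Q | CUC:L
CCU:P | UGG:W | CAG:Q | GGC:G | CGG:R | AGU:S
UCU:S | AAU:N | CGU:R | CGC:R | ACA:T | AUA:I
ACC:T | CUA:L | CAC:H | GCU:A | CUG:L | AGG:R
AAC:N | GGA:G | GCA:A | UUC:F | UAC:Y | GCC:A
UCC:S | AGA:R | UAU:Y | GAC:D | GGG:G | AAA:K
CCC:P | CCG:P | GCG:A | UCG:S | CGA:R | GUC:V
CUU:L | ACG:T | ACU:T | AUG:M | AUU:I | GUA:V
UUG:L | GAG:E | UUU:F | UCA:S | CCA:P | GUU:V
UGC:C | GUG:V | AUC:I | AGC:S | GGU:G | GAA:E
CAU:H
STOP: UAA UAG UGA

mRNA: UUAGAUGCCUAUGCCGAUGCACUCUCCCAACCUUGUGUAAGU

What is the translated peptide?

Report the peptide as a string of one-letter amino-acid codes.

Answer: MPMPMHSPNLV

Derivation:
start AUG at pos 4
pos 4: AUG -> M; peptide=M
pos 7: CCU -> P; peptide=MP
pos 10: AUG -> M; peptide=MPM
pos 13: CCG -> P; peptide=MPMP
pos 16: AUG -> M; peptide=MPMPM
pos 19: CAC -> H; peptide=MPMPMH
pos 22: UCU -> S; peptide=MPMPMHS
pos 25: CCC -> P; peptide=MPMPMHSP
pos 28: AAC -> N; peptide=MPMPMHSPN
pos 31: CUU -> L; peptide=MPMPMHSPNL
pos 34: GUG -> V; peptide=MPMPMHSPNLV
pos 37: UAA -> STOP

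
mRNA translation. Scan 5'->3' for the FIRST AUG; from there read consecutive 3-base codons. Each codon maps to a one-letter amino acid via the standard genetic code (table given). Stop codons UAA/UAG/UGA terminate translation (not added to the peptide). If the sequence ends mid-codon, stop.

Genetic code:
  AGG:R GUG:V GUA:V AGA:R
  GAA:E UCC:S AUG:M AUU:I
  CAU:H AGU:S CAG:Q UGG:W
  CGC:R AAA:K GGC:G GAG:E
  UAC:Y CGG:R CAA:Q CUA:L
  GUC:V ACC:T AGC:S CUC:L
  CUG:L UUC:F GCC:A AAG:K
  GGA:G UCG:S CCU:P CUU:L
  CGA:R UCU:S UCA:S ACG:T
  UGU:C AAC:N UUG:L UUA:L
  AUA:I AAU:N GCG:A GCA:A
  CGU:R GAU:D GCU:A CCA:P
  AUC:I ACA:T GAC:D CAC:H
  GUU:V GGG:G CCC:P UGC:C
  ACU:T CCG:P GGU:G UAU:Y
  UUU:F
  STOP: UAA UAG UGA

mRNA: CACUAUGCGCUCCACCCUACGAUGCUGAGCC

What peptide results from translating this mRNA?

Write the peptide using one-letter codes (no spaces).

start AUG at pos 4
pos 4: AUG -> M; peptide=M
pos 7: CGC -> R; peptide=MR
pos 10: UCC -> S; peptide=MRS
pos 13: ACC -> T; peptide=MRST
pos 16: CUA -> L; peptide=MRSTL
pos 19: CGA -> R; peptide=MRSTLR
pos 22: UGC -> C; peptide=MRSTLRC
pos 25: UGA -> STOP

Answer: MRSTLRC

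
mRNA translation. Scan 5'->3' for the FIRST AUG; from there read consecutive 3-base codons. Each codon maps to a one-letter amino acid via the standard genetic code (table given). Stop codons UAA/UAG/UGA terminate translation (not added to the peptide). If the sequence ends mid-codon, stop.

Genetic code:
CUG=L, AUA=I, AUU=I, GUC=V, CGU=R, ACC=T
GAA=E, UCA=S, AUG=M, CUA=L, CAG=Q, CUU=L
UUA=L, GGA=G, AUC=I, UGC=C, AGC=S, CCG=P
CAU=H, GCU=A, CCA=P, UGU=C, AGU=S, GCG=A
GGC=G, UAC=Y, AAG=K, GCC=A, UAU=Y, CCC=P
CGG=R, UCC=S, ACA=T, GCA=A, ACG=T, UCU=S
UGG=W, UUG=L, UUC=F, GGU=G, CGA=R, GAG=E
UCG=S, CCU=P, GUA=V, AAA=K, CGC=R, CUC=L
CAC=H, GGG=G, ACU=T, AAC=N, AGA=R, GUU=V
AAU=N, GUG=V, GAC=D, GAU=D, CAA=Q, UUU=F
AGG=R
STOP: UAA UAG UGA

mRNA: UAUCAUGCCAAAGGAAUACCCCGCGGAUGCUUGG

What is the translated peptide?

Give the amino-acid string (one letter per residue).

start AUG at pos 4
pos 4: AUG -> M; peptide=M
pos 7: CCA -> P; peptide=MP
pos 10: AAG -> K; peptide=MPK
pos 13: GAA -> E; peptide=MPKE
pos 16: UAC -> Y; peptide=MPKEY
pos 19: CCC -> P; peptide=MPKEYP
pos 22: GCG -> A; peptide=MPKEYPA
pos 25: GAU -> D; peptide=MPKEYPAD
pos 28: GCU -> A; peptide=MPKEYPADA
pos 31: UGG -> W; peptide=MPKEYPADAW
pos 34: only 0 nt remain (<3), stop (end of mRNA)

Answer: MPKEYPADAW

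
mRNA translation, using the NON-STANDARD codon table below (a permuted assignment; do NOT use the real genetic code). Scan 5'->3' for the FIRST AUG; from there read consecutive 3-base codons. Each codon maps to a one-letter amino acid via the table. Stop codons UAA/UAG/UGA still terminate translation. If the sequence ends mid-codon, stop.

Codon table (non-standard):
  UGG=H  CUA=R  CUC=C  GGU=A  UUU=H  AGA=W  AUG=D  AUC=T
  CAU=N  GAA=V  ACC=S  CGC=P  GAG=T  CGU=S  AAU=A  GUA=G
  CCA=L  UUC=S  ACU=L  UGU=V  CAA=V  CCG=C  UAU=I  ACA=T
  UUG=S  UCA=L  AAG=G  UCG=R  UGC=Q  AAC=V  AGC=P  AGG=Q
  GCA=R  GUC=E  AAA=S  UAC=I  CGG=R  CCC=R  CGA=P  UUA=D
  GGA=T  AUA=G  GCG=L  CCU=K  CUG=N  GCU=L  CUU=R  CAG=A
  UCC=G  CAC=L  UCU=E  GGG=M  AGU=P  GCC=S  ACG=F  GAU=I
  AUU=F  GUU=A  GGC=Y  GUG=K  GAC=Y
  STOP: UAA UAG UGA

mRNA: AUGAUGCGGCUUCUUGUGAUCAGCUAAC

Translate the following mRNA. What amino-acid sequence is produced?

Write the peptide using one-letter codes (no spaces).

start AUG at pos 0
pos 0: AUG -> D; peptide=D
pos 3: AUG -> D; peptide=DD
pos 6: CGG -> R; peptide=DDR
pos 9: CUU -> R; peptide=DDRR
pos 12: CUU -> R; peptide=DDRRR
pos 15: GUG -> K; peptide=DDRRRK
pos 18: AUC -> T; peptide=DDRRRKT
pos 21: AGC -> P; peptide=DDRRRKTP
pos 24: UAA -> STOP

Answer: DDRRRKTP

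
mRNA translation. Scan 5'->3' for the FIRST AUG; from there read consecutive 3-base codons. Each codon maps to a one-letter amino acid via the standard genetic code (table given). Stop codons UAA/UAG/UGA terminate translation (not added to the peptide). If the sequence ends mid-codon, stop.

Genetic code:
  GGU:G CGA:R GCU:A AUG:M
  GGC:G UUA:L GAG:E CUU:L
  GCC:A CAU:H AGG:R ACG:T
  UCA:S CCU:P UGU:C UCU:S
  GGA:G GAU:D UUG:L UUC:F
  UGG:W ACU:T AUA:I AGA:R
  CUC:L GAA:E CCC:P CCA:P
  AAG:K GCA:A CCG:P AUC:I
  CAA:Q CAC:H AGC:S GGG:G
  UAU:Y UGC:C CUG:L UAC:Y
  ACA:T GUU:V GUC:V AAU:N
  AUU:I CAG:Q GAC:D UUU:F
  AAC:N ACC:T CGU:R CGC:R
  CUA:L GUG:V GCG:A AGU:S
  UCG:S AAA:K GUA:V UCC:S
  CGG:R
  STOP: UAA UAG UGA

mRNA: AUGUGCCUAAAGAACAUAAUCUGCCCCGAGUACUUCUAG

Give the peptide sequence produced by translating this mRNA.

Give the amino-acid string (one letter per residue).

Answer: MCLKNIICPEYF

Derivation:
start AUG at pos 0
pos 0: AUG -> M; peptide=M
pos 3: UGC -> C; peptide=MC
pos 6: CUA -> L; peptide=MCL
pos 9: AAG -> K; peptide=MCLK
pos 12: AAC -> N; peptide=MCLKN
pos 15: AUA -> I; peptide=MCLKNI
pos 18: AUC -> I; peptide=MCLKNII
pos 21: UGC -> C; peptide=MCLKNIIC
pos 24: CCC -> P; peptide=MCLKNIICP
pos 27: GAG -> E; peptide=MCLKNIICPE
pos 30: UAC -> Y; peptide=MCLKNIICPEY
pos 33: UUC -> F; peptide=MCLKNIICPEYF
pos 36: UAG -> STOP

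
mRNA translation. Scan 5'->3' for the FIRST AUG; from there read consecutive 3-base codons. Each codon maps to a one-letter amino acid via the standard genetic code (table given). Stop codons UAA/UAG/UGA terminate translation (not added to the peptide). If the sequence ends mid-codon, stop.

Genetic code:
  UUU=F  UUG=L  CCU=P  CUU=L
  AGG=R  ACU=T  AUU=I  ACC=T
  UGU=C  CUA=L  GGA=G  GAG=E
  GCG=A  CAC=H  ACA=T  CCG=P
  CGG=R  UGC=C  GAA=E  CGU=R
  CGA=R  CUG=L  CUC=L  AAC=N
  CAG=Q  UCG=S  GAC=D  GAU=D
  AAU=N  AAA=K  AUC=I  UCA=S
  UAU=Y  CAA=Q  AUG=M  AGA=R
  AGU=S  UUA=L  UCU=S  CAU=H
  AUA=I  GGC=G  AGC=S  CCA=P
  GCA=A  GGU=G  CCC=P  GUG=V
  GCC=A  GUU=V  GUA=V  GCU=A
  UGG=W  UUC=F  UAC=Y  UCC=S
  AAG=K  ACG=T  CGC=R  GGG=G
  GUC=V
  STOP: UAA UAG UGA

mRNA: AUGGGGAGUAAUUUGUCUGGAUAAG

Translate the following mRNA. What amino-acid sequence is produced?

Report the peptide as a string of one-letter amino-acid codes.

Answer: MGSNLSG

Derivation:
start AUG at pos 0
pos 0: AUG -> M; peptide=M
pos 3: GGG -> G; peptide=MG
pos 6: AGU -> S; peptide=MGS
pos 9: AAU -> N; peptide=MGSN
pos 12: UUG -> L; peptide=MGSNL
pos 15: UCU -> S; peptide=MGSNLS
pos 18: GGA -> G; peptide=MGSNLSG
pos 21: UAA -> STOP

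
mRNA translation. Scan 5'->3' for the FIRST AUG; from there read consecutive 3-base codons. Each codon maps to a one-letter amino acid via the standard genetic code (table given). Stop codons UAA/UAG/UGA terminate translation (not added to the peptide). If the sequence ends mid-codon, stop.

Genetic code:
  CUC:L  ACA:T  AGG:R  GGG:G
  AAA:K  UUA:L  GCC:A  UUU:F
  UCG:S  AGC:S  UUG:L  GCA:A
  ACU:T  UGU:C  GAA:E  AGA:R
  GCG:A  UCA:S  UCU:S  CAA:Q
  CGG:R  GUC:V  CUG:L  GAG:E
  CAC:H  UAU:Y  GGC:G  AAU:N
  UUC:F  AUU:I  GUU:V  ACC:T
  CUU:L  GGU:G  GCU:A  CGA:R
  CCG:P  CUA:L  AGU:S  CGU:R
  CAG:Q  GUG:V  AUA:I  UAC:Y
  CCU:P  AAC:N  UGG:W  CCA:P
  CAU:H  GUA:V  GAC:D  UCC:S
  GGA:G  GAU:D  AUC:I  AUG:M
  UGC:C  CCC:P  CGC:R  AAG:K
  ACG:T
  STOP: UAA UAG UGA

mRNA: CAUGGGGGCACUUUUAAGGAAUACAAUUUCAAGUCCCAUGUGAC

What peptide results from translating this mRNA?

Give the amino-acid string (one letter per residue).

start AUG at pos 1
pos 1: AUG -> M; peptide=M
pos 4: GGG -> G; peptide=MG
pos 7: GCA -> A; peptide=MGA
pos 10: CUU -> L; peptide=MGAL
pos 13: UUA -> L; peptide=MGALL
pos 16: AGG -> R; peptide=MGALLR
pos 19: AAU -> N; peptide=MGALLRN
pos 22: ACA -> T; peptide=MGALLRNT
pos 25: AUU -> I; peptide=MGALLRNTI
pos 28: UCA -> S; peptide=MGALLRNTIS
pos 31: AGU -> S; peptide=MGALLRNTISS
pos 34: CCC -> P; peptide=MGALLRNTISSP
pos 37: AUG -> M; peptide=MGALLRNTISSPM
pos 40: UGA -> STOP

Answer: MGALLRNTISSPM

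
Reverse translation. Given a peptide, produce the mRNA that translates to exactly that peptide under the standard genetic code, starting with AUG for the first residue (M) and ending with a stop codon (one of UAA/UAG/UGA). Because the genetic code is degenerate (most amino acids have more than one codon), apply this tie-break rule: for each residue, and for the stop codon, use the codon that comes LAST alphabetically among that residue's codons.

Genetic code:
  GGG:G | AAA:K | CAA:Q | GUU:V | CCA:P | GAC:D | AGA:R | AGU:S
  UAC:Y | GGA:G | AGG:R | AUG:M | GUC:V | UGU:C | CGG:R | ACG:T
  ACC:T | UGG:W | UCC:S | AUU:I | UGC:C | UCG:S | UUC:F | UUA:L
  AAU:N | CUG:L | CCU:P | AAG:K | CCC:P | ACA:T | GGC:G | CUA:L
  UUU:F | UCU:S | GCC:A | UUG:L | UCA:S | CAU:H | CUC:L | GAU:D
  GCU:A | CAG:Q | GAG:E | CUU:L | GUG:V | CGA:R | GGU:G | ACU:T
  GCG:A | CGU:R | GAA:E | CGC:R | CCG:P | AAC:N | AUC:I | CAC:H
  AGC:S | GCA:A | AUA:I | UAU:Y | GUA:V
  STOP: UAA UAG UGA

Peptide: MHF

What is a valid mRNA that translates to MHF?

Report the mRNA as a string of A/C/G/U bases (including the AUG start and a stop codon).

Answer: mRNA: AUGCAUUUUUGA

Derivation:
residue 1: M -> AUG (start codon)
residue 2: H codons sorted = CAC,CAU -> pick last = CAU
residue 3: F codons sorted = UUC,UUU -> pick last = UUU
terminator: stop codons sorted = UAA,UAG,UGA -> pick last = UGA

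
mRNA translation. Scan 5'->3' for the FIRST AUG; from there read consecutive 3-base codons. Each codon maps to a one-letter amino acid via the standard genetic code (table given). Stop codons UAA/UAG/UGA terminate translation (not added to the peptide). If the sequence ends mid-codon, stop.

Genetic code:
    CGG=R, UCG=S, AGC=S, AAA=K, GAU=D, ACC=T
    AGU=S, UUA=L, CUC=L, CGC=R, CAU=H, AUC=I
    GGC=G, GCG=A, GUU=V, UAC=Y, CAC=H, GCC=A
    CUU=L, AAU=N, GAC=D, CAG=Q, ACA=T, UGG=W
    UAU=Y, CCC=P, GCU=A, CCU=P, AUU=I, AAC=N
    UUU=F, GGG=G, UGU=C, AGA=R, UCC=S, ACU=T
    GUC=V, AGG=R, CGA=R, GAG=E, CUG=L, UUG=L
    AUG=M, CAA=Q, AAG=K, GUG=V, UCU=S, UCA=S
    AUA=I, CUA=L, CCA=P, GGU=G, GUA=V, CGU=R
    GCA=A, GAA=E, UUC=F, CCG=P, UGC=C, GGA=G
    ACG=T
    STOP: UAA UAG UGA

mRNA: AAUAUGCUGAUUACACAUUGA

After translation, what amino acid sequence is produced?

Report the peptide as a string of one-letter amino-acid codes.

start AUG at pos 3
pos 3: AUG -> M; peptide=M
pos 6: CUG -> L; peptide=ML
pos 9: AUU -> I; peptide=MLI
pos 12: ACA -> T; peptide=MLIT
pos 15: CAU -> H; peptide=MLITH
pos 18: UGA -> STOP

Answer: MLITH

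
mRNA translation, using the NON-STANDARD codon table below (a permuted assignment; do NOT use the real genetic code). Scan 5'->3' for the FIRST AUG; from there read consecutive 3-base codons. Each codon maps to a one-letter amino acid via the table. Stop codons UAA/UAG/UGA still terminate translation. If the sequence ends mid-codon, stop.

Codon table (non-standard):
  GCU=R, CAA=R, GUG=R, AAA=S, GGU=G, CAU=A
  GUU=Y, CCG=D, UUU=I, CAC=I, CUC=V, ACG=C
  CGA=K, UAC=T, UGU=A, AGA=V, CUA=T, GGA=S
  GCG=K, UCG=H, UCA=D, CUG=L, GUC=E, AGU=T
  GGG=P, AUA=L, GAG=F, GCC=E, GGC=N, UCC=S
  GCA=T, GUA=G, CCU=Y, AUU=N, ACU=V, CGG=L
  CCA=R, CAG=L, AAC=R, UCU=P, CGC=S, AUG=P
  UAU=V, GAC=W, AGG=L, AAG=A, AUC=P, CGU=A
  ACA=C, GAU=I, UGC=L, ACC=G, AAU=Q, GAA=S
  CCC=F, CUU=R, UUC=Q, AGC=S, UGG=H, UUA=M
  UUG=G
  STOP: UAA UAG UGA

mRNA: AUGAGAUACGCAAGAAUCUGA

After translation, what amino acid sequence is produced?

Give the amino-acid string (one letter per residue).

start AUG at pos 0
pos 0: AUG -> P; peptide=P
pos 3: AGA -> V; peptide=PV
pos 6: UAC -> T; peptide=PVT
pos 9: GCA -> T; peptide=PVTT
pos 12: AGA -> V; peptide=PVTTV
pos 15: AUC -> P; peptide=PVTTVP
pos 18: UGA -> STOP

Answer: PVTTVP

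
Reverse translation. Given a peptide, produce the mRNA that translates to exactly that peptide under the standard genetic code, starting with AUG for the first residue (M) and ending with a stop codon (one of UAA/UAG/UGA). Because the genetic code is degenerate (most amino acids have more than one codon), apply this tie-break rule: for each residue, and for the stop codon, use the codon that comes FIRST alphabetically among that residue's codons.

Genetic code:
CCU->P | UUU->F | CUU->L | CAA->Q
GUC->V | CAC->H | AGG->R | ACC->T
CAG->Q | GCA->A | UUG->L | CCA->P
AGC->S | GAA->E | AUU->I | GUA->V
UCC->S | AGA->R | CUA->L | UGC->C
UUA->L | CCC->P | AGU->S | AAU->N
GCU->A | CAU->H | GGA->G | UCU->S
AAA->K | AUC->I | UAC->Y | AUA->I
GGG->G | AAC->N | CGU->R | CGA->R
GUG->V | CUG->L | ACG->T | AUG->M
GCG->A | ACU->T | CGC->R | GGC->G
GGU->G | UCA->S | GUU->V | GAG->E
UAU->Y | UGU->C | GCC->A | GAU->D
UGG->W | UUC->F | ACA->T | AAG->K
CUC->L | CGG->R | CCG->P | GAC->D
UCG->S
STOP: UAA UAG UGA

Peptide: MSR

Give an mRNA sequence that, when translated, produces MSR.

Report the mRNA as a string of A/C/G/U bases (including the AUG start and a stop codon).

Answer: mRNA: AUGAGCAGAUAA

Derivation:
residue 1: M -> AUG (start codon)
residue 2: S codons sorted = AGC,AGU,UCA,UCC,UCG,UCU -> pick first = AGC
residue 3: R codons sorted = AGA,AGG,CGA,CGC,CGG,CGU -> pick first = AGA
terminator: stop codons sorted = UAA,UAG,UGA -> pick first = UAA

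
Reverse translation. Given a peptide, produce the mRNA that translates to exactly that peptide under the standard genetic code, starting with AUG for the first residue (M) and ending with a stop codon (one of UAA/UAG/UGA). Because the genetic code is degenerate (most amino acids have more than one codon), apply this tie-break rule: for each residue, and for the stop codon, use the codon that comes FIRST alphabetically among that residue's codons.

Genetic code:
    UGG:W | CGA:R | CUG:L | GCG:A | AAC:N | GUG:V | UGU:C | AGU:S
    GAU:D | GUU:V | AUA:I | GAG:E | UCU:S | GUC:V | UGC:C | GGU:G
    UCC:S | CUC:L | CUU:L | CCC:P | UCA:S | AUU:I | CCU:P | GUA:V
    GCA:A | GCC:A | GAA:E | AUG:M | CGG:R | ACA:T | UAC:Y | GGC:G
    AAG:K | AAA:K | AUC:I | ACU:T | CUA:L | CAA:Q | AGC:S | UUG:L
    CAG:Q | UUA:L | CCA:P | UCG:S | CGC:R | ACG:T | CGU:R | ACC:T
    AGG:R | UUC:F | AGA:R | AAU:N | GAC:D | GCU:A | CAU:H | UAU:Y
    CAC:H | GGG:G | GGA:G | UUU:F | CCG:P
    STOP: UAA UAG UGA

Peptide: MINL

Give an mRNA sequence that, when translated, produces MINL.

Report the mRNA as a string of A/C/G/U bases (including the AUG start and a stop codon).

residue 1: M -> AUG (start codon)
residue 2: I codons sorted = AUA,AUC,AUU -> pick first = AUA
residue 3: N codons sorted = AAC,AAU -> pick first = AAC
residue 4: L codons sorted = CUA,CUC,CUG,CUU,UUA,UUG -> pick first = CUA
terminator: stop codons sorted = UAA,UAG,UGA -> pick first = UAA

Answer: mRNA: AUGAUAAACCUAUAA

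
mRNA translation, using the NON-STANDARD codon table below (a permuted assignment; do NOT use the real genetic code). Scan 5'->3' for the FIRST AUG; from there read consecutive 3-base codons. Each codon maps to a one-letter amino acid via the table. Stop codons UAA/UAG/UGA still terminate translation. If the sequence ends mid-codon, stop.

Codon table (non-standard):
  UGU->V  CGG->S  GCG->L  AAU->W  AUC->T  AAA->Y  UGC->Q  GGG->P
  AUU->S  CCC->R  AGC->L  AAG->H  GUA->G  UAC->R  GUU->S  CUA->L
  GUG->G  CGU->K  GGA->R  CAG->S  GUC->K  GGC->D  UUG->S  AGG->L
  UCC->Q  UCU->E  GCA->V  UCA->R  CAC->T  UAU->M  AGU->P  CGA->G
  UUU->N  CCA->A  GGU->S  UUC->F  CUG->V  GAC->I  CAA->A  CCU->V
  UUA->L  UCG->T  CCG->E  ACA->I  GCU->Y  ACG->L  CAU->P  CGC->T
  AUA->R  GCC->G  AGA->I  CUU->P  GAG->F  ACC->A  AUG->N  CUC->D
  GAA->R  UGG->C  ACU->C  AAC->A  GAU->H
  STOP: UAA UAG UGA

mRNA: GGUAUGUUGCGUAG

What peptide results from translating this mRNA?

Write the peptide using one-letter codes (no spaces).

start AUG at pos 3
pos 3: AUG -> N; peptide=N
pos 6: UUG -> S; peptide=NS
pos 9: CGU -> K; peptide=NSK
pos 12: only 2 nt remain (<3), stop (end of mRNA)

Answer: NSK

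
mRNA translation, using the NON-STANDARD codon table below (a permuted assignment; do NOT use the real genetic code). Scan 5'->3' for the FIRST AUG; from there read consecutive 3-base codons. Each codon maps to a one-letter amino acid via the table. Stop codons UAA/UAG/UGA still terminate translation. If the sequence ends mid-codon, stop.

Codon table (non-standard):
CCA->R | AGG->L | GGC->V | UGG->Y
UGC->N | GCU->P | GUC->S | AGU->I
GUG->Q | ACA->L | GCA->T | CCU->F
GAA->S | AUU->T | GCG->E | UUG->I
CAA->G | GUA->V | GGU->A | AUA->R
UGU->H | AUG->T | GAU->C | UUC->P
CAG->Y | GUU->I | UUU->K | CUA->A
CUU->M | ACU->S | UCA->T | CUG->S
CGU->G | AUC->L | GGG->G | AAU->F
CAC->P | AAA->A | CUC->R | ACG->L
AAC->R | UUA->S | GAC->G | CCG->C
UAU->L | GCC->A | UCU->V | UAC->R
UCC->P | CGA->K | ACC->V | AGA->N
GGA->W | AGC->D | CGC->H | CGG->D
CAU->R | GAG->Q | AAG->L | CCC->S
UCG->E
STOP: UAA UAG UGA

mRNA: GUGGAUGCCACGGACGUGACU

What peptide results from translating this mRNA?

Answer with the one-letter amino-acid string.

start AUG at pos 4
pos 4: AUG -> T; peptide=T
pos 7: CCA -> R; peptide=TR
pos 10: CGG -> D; peptide=TRD
pos 13: ACG -> L; peptide=TRDL
pos 16: UGA -> STOP

Answer: TRDL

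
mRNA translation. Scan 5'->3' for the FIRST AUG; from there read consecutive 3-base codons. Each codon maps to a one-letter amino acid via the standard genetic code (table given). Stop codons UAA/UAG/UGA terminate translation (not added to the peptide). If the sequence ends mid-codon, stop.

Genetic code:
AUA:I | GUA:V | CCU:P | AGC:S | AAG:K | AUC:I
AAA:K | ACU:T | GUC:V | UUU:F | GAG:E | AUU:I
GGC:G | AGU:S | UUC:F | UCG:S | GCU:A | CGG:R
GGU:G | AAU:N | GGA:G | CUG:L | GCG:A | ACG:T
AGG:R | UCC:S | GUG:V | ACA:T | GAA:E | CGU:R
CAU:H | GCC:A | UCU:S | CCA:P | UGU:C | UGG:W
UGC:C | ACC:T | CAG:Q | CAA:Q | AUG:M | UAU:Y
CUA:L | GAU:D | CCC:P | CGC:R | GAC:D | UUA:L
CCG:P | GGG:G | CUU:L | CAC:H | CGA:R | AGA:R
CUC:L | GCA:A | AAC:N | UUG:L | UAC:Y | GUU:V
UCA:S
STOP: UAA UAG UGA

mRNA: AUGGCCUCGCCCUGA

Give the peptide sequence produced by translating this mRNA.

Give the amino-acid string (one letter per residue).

start AUG at pos 0
pos 0: AUG -> M; peptide=M
pos 3: GCC -> A; peptide=MA
pos 6: UCG -> S; peptide=MAS
pos 9: CCC -> P; peptide=MASP
pos 12: UGA -> STOP

Answer: MASP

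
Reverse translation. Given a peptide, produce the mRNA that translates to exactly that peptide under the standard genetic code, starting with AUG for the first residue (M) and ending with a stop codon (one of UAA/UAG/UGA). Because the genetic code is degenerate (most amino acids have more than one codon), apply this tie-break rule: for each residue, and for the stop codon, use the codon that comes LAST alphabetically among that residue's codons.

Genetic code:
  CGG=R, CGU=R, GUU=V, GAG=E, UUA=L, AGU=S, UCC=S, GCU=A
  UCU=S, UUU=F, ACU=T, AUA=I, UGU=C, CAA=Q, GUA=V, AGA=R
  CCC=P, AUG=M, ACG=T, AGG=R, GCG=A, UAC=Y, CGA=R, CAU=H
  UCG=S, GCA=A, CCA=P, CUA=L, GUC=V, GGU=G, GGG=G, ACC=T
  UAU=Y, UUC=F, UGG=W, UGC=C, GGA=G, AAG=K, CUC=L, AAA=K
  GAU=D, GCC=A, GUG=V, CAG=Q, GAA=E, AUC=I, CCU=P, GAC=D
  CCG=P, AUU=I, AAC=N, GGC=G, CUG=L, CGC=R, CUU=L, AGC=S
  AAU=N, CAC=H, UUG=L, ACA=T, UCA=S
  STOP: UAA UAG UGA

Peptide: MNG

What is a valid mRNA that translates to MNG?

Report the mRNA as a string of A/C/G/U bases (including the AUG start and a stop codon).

Answer: mRNA: AUGAAUGGUUGA

Derivation:
residue 1: M -> AUG (start codon)
residue 2: N codons sorted = AAC,AAU -> pick last = AAU
residue 3: G codons sorted = GGA,GGC,GGG,GGU -> pick last = GGU
terminator: stop codons sorted = UAA,UAG,UGA -> pick last = UGA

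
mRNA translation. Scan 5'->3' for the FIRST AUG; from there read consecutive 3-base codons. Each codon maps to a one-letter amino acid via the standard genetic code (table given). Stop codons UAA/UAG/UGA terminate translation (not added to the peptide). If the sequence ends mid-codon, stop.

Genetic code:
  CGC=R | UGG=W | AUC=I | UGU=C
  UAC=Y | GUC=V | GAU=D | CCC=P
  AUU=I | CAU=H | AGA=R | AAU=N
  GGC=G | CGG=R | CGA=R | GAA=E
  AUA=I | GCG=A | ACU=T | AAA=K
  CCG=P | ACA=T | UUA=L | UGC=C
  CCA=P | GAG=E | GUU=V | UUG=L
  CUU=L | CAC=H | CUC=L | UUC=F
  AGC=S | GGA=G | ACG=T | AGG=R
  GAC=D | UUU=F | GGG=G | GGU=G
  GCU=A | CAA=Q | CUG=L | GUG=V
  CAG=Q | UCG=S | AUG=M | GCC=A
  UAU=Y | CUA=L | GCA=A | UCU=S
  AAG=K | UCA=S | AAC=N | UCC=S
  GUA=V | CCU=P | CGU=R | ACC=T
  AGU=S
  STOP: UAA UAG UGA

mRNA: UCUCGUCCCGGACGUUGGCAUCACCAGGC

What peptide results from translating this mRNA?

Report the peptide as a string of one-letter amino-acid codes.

Answer: (empty: no AUG start codon)

Derivation:
no AUG start codon found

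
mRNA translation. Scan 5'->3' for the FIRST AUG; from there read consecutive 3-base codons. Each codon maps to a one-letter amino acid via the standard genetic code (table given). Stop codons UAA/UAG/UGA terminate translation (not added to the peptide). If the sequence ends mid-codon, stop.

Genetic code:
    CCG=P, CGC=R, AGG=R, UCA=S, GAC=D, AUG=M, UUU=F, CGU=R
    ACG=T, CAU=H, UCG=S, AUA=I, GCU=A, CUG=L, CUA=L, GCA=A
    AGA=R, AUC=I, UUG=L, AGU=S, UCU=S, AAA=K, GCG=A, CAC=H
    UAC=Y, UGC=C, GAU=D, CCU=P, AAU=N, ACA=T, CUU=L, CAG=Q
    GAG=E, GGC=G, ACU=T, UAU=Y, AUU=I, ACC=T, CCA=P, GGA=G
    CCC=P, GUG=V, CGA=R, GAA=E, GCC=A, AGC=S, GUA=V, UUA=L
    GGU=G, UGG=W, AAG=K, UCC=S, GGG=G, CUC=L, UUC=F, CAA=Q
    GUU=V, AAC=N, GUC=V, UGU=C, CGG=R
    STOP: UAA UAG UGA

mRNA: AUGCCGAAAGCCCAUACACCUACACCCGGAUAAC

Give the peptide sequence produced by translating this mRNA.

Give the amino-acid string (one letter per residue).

start AUG at pos 0
pos 0: AUG -> M; peptide=M
pos 3: CCG -> P; peptide=MP
pos 6: AAA -> K; peptide=MPK
pos 9: GCC -> A; peptide=MPKA
pos 12: CAU -> H; peptide=MPKAH
pos 15: ACA -> T; peptide=MPKAHT
pos 18: CCU -> P; peptide=MPKAHTP
pos 21: ACA -> T; peptide=MPKAHTPT
pos 24: CCC -> P; peptide=MPKAHTPTP
pos 27: GGA -> G; peptide=MPKAHTPTPG
pos 30: UAA -> STOP

Answer: MPKAHTPTPG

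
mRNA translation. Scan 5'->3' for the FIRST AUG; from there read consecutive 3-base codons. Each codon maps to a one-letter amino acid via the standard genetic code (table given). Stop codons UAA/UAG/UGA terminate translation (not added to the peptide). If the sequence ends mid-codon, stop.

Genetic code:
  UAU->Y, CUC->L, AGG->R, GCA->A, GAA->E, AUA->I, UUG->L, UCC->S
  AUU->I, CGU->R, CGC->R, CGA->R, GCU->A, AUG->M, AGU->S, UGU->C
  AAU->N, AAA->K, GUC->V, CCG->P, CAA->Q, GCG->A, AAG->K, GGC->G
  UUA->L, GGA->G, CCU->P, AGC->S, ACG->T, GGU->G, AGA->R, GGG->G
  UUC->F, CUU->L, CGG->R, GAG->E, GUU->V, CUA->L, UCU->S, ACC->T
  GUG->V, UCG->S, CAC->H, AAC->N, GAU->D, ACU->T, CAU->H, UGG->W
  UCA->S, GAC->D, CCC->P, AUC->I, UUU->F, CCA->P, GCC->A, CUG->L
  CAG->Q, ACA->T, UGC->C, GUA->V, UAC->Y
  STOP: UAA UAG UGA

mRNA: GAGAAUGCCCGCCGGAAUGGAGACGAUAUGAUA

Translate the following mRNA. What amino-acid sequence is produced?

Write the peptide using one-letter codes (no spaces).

start AUG at pos 4
pos 4: AUG -> M; peptide=M
pos 7: CCC -> P; peptide=MP
pos 10: GCC -> A; peptide=MPA
pos 13: GGA -> G; peptide=MPAG
pos 16: AUG -> M; peptide=MPAGM
pos 19: GAG -> E; peptide=MPAGME
pos 22: ACG -> T; peptide=MPAGMET
pos 25: AUA -> I; peptide=MPAGMETI
pos 28: UGA -> STOP

Answer: MPAGMETI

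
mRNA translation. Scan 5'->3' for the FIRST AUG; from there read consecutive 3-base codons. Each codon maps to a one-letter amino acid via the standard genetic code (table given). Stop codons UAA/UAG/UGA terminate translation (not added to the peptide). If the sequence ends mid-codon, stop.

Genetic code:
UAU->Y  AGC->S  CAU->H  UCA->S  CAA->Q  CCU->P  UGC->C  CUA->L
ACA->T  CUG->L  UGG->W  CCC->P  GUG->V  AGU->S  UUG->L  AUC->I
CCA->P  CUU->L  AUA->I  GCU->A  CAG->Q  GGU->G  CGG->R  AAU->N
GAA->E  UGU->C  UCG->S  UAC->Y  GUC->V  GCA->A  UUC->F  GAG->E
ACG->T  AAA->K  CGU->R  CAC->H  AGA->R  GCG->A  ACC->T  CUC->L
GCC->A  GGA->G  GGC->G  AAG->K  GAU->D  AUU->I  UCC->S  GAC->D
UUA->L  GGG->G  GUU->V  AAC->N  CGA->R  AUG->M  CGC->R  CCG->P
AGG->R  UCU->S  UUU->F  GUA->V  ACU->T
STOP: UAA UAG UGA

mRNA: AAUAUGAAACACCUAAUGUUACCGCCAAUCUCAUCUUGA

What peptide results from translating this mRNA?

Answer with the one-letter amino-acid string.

start AUG at pos 3
pos 3: AUG -> M; peptide=M
pos 6: AAA -> K; peptide=MK
pos 9: CAC -> H; peptide=MKH
pos 12: CUA -> L; peptide=MKHL
pos 15: AUG -> M; peptide=MKHLM
pos 18: UUA -> L; peptide=MKHLML
pos 21: CCG -> P; peptide=MKHLMLP
pos 24: CCA -> P; peptide=MKHLMLPP
pos 27: AUC -> I; peptide=MKHLMLPPI
pos 30: UCA -> S; peptide=MKHLMLPPIS
pos 33: UCU -> S; peptide=MKHLMLPPISS
pos 36: UGA -> STOP

Answer: MKHLMLPPISS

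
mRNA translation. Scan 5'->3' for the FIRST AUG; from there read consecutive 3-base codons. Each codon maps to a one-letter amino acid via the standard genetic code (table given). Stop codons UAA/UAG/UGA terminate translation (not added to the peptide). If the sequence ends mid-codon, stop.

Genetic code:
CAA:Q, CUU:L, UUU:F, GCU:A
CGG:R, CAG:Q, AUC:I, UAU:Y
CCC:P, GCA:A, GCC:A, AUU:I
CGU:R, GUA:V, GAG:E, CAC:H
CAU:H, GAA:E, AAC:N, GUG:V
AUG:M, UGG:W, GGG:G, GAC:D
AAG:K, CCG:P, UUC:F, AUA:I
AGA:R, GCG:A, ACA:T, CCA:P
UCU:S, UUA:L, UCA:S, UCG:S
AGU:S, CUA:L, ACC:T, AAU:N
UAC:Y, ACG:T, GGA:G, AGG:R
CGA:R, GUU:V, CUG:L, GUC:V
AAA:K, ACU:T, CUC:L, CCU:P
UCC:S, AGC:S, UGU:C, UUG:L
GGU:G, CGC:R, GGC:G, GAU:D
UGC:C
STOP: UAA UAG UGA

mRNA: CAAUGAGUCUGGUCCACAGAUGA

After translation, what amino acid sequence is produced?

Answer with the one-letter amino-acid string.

Answer: MSLVHR

Derivation:
start AUG at pos 2
pos 2: AUG -> M; peptide=M
pos 5: AGU -> S; peptide=MS
pos 8: CUG -> L; peptide=MSL
pos 11: GUC -> V; peptide=MSLV
pos 14: CAC -> H; peptide=MSLVH
pos 17: AGA -> R; peptide=MSLVHR
pos 20: UGA -> STOP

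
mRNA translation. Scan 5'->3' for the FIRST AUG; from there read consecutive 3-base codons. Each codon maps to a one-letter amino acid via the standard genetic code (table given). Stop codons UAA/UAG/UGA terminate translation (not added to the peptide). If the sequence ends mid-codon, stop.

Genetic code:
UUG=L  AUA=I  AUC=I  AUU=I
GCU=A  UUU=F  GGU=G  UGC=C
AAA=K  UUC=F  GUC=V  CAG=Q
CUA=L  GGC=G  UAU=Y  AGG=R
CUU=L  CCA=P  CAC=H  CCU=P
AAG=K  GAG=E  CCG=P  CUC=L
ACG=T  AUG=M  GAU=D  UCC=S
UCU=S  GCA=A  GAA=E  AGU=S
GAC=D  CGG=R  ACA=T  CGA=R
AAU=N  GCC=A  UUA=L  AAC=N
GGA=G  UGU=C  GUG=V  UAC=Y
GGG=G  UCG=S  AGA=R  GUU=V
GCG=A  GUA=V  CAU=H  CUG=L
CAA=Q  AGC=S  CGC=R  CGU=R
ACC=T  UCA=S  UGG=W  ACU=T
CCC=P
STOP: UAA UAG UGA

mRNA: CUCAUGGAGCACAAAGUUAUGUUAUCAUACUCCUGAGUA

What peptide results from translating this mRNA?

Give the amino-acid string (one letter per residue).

Answer: MEHKVMLSYS

Derivation:
start AUG at pos 3
pos 3: AUG -> M; peptide=M
pos 6: GAG -> E; peptide=ME
pos 9: CAC -> H; peptide=MEH
pos 12: AAA -> K; peptide=MEHK
pos 15: GUU -> V; peptide=MEHKV
pos 18: AUG -> M; peptide=MEHKVM
pos 21: UUA -> L; peptide=MEHKVML
pos 24: UCA -> S; peptide=MEHKVMLS
pos 27: UAC -> Y; peptide=MEHKVMLSY
pos 30: UCC -> S; peptide=MEHKVMLSYS
pos 33: UGA -> STOP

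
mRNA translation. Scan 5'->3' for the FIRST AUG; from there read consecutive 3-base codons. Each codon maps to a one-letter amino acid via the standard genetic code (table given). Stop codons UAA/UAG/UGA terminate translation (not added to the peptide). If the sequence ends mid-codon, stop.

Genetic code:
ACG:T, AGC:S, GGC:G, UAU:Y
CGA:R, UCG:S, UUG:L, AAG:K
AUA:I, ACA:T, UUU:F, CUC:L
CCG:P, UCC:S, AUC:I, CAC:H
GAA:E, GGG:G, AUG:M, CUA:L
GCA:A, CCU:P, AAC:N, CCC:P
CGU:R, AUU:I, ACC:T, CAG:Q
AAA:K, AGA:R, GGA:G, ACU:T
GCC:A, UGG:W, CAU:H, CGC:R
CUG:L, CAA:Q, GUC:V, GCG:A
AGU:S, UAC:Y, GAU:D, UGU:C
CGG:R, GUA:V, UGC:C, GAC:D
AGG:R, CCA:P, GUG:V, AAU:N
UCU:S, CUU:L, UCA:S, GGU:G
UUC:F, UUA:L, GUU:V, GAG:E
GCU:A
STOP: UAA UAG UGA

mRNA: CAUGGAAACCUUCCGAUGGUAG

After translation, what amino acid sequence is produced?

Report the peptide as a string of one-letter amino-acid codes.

start AUG at pos 1
pos 1: AUG -> M; peptide=M
pos 4: GAA -> E; peptide=ME
pos 7: ACC -> T; peptide=MET
pos 10: UUC -> F; peptide=METF
pos 13: CGA -> R; peptide=METFR
pos 16: UGG -> W; peptide=METFRW
pos 19: UAG -> STOP

Answer: METFRW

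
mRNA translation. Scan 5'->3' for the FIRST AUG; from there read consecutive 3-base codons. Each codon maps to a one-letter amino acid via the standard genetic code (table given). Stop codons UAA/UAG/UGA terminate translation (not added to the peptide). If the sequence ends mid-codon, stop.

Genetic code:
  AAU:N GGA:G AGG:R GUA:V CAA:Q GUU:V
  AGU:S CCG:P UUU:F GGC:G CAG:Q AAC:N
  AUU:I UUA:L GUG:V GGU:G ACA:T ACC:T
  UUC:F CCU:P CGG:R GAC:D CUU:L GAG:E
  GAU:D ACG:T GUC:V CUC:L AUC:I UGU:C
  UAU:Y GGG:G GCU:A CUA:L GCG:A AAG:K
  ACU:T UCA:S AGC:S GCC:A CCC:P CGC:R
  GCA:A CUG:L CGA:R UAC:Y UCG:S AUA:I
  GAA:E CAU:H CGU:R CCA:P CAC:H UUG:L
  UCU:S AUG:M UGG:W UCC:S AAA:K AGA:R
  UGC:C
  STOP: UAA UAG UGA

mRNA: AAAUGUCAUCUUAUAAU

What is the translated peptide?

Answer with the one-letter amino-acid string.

Answer: MSSYN

Derivation:
start AUG at pos 2
pos 2: AUG -> M; peptide=M
pos 5: UCA -> S; peptide=MS
pos 8: UCU -> S; peptide=MSS
pos 11: UAU -> Y; peptide=MSSY
pos 14: AAU -> N; peptide=MSSYN
pos 17: only 0 nt remain (<3), stop (end of mRNA)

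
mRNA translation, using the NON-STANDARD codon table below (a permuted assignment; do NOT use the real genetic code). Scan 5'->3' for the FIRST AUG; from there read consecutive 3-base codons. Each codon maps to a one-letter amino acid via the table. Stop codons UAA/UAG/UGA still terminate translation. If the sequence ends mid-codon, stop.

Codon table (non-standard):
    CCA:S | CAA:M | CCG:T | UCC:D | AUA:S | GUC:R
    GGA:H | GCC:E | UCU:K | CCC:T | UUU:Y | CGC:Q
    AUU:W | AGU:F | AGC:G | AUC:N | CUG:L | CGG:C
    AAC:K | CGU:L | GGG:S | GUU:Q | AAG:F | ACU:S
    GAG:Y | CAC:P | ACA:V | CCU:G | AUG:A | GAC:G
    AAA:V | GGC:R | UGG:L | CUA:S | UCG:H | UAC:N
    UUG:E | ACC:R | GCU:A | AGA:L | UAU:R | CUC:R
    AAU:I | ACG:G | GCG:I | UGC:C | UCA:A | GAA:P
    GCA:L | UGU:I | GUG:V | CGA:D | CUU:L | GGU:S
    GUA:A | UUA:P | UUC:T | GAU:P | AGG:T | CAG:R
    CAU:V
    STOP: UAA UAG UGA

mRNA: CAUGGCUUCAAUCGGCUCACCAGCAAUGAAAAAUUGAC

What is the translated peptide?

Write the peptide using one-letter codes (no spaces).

Answer: AAANRASLAVI

Derivation:
start AUG at pos 1
pos 1: AUG -> A; peptide=A
pos 4: GCU -> A; peptide=AA
pos 7: UCA -> A; peptide=AAA
pos 10: AUC -> N; peptide=AAAN
pos 13: GGC -> R; peptide=AAANR
pos 16: UCA -> A; peptide=AAANRA
pos 19: CCA -> S; peptide=AAANRAS
pos 22: GCA -> L; peptide=AAANRASL
pos 25: AUG -> A; peptide=AAANRASLA
pos 28: AAA -> V; peptide=AAANRASLAV
pos 31: AAU -> I; peptide=AAANRASLAVI
pos 34: UGA -> STOP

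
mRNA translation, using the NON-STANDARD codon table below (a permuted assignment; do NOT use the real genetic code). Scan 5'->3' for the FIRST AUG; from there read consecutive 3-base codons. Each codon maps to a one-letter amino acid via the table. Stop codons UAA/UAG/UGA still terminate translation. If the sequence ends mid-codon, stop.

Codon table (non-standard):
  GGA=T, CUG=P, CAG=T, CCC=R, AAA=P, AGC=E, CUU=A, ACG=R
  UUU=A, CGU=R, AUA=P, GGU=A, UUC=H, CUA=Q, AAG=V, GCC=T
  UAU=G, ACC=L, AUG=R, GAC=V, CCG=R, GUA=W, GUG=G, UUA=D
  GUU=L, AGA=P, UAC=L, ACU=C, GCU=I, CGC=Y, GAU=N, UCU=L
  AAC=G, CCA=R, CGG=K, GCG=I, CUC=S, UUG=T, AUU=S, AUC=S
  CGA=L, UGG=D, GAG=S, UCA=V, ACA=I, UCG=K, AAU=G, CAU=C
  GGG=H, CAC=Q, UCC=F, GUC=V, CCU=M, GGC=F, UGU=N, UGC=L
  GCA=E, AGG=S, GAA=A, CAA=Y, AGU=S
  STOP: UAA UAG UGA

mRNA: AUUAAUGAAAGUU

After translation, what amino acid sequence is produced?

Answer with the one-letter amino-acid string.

start AUG at pos 4
pos 4: AUG -> R; peptide=R
pos 7: AAA -> P; peptide=RP
pos 10: GUU -> L; peptide=RPL
pos 13: only 0 nt remain (<3), stop (end of mRNA)

Answer: RPL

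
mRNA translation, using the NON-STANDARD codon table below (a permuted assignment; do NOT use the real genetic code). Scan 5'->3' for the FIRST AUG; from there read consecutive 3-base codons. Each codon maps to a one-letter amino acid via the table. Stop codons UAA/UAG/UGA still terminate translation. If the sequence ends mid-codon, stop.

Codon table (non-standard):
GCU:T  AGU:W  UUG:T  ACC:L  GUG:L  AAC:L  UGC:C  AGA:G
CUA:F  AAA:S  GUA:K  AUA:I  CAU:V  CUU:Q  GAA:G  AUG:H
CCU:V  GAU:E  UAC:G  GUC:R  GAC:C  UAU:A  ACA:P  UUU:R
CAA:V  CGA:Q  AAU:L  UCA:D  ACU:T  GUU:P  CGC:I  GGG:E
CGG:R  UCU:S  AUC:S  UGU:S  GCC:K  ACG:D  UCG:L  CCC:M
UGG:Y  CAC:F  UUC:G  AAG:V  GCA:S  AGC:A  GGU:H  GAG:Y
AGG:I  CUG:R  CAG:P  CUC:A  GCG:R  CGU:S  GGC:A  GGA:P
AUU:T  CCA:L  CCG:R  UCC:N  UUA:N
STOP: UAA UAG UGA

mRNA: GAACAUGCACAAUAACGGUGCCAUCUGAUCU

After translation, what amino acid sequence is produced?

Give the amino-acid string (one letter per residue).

Answer: HFLLHKS

Derivation:
start AUG at pos 4
pos 4: AUG -> H; peptide=H
pos 7: CAC -> F; peptide=HF
pos 10: AAU -> L; peptide=HFL
pos 13: AAC -> L; peptide=HFLL
pos 16: GGU -> H; peptide=HFLLH
pos 19: GCC -> K; peptide=HFLLHK
pos 22: AUC -> S; peptide=HFLLHKS
pos 25: UGA -> STOP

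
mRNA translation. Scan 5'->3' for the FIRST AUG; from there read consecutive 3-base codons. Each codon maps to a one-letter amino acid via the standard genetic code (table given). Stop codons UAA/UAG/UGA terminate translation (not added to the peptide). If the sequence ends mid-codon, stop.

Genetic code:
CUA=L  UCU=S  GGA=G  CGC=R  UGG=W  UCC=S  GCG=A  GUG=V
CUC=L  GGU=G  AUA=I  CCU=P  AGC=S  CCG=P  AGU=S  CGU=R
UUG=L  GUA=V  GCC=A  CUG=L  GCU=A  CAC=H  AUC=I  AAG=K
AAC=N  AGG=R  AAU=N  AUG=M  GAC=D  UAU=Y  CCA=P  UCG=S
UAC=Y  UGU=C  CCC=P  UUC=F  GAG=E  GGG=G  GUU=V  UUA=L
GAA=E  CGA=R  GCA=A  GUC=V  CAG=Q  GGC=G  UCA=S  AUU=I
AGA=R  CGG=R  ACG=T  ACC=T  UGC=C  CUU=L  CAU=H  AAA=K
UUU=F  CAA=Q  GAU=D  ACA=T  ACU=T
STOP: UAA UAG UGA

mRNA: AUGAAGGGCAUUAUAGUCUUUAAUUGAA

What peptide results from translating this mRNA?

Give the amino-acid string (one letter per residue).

Answer: MKGIIVFN

Derivation:
start AUG at pos 0
pos 0: AUG -> M; peptide=M
pos 3: AAG -> K; peptide=MK
pos 6: GGC -> G; peptide=MKG
pos 9: AUU -> I; peptide=MKGI
pos 12: AUA -> I; peptide=MKGII
pos 15: GUC -> V; peptide=MKGIIV
pos 18: UUU -> F; peptide=MKGIIVF
pos 21: AAU -> N; peptide=MKGIIVFN
pos 24: UGA -> STOP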